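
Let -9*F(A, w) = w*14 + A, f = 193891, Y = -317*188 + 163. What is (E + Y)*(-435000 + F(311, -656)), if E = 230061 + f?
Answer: -1423857507913/9 ≈ -1.5821e+11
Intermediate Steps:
Y = -59433 (Y = -59596 + 163 = -59433)
E = 423952 (E = 230061 + 193891 = 423952)
F(A, w) = -14*w/9 - A/9 (F(A, w) = -(w*14 + A)/9 = -(14*w + A)/9 = -(A + 14*w)/9 = -14*w/9 - A/9)
(E + Y)*(-435000 + F(311, -656)) = (423952 - 59433)*(-435000 + (-14/9*(-656) - ⅑*311)) = 364519*(-435000 + (9184/9 - 311/9)) = 364519*(-435000 + 8873/9) = 364519*(-3906127/9) = -1423857507913/9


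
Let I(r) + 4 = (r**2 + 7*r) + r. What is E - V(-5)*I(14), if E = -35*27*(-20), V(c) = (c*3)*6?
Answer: 46260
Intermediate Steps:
I(r) = -4 + r**2 + 8*r (I(r) = -4 + ((r**2 + 7*r) + r) = -4 + (r**2 + 8*r) = -4 + r**2 + 8*r)
V(c) = 18*c (V(c) = (3*c)*6 = 18*c)
E = 18900 (E = -945*(-20) = 18900)
E - V(-5)*I(14) = 18900 - 18*(-5)*(-4 + 14**2 + 8*14) = 18900 - (-90)*(-4 + 196 + 112) = 18900 - (-90)*304 = 18900 - 1*(-27360) = 18900 + 27360 = 46260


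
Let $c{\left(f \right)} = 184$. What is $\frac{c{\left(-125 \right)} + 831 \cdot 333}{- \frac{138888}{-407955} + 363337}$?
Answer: $\frac{37655198395}{49408428241} \approx 0.76212$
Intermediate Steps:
$\frac{c{\left(-125 \right)} + 831 \cdot 333}{- \frac{138888}{-407955} + 363337} = \frac{184 + 831 \cdot 333}{- \frac{138888}{-407955} + 363337} = \frac{184 + 276723}{\left(-138888\right) \left(- \frac{1}{407955}\right) + 363337} = \frac{276907}{\frac{46296}{135985} + 363337} = \frac{276907}{\frac{49408428241}{135985}} = 276907 \cdot \frac{135985}{49408428241} = \frac{37655198395}{49408428241}$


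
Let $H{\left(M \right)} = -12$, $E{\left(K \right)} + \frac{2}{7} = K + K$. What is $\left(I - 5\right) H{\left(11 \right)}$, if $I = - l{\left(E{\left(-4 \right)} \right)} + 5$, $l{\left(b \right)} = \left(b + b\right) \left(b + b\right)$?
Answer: $\frac{161472}{49} \approx 3295.3$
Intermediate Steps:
$E{\left(K \right)} = - \frac{2}{7} + 2 K$ ($E{\left(K \right)} = - \frac{2}{7} + \left(K + K\right) = - \frac{2}{7} + 2 K$)
$l{\left(b \right)} = 4 b^{2}$ ($l{\left(b \right)} = 2 b 2 b = 4 b^{2}$)
$I = - \frac{13211}{49}$ ($I = - 4 \left(- \frac{2}{7} + 2 \left(-4\right)\right)^{2} + 5 = - 4 \left(- \frac{2}{7} - 8\right)^{2} + 5 = - 4 \left(- \frac{58}{7}\right)^{2} + 5 = - \frac{4 \cdot 3364}{49} + 5 = \left(-1\right) \frac{13456}{49} + 5 = - \frac{13456}{49} + 5 = - \frac{13211}{49} \approx -269.61$)
$\left(I - 5\right) H{\left(11 \right)} = \left(- \frac{13211}{49} - 5\right) \left(-12\right) = \left(- \frac{13456}{49}\right) \left(-12\right) = \frac{161472}{49}$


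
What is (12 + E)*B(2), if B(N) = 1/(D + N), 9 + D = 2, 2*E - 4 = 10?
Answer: -19/5 ≈ -3.8000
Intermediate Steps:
E = 7 (E = 2 + (1/2)*10 = 2 + 5 = 7)
D = -7 (D = -9 + 2 = -7)
B(N) = 1/(-7 + N)
(12 + E)*B(2) = (12 + 7)/(-7 + 2) = 19/(-5) = 19*(-1/5) = -19/5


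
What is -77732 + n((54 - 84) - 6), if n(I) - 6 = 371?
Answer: -77355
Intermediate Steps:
n(I) = 377 (n(I) = 6 + 371 = 377)
-77732 + n((54 - 84) - 6) = -77732 + 377 = -77355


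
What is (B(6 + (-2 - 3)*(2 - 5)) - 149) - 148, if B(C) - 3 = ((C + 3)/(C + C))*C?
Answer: -282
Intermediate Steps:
B(C) = 9/2 + C/2 (B(C) = 3 + ((C + 3)/(C + C))*C = 3 + ((3 + C)/((2*C)))*C = 3 + ((3 + C)*(1/(2*C)))*C = 3 + ((3 + C)/(2*C))*C = 3 + (3/2 + C/2) = 9/2 + C/2)
(B(6 + (-2 - 3)*(2 - 5)) - 149) - 148 = ((9/2 + (6 + (-2 - 3)*(2 - 5))/2) - 149) - 148 = ((9/2 + (6 - 5*(-3))/2) - 149) - 148 = ((9/2 + (6 + 15)/2) - 149) - 148 = ((9/2 + (½)*21) - 149) - 148 = ((9/2 + 21/2) - 149) - 148 = (15 - 149) - 148 = -134 - 148 = -282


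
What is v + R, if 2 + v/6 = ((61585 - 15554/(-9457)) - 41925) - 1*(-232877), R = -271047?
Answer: 1680877545/1351 ≈ 1.2442e+6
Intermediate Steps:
v = 2047062042/1351 (v = -12 + 6*(((61585 - 15554/(-9457)) - 41925) - 1*(-232877)) = -12 + 6*(((61585 - 15554*(-1/9457)) - 41925) + 232877) = -12 + 6*(((61585 + 2222/1351) - 41925) + 232877) = -12 + 6*((83203557/1351 - 41925) + 232877) = -12 + 6*(26562882/1351 + 232877) = -12 + 6*(341179709/1351) = -12 + 2047078254/1351 = 2047062042/1351 ≈ 1.5152e+6)
v + R = 2047062042/1351 - 271047 = 1680877545/1351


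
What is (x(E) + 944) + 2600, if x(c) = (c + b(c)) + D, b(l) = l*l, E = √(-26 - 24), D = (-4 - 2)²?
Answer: 3530 + 5*I*√2 ≈ 3530.0 + 7.0711*I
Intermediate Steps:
D = 36 (D = (-6)² = 36)
E = 5*I*√2 (E = √(-50) = 5*I*√2 ≈ 7.0711*I)
b(l) = l²
x(c) = 36 + c + c² (x(c) = (c + c²) + 36 = 36 + c + c²)
(x(E) + 944) + 2600 = ((36 + 5*I*√2 + (5*I*√2)²) + 944) + 2600 = ((36 + 5*I*√2 - 50) + 944) + 2600 = ((-14 + 5*I*√2) + 944) + 2600 = (930 + 5*I*√2) + 2600 = 3530 + 5*I*√2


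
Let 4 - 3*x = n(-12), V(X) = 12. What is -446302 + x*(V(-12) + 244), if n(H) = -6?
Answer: -1336346/3 ≈ -4.4545e+5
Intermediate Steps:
x = 10/3 (x = 4/3 - 1/3*(-6) = 4/3 + 2 = 10/3 ≈ 3.3333)
-446302 + x*(V(-12) + 244) = -446302 + 10*(12 + 244)/3 = -446302 + (10/3)*256 = -446302 + 2560/3 = -1336346/3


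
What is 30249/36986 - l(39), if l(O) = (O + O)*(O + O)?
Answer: -224992575/36986 ≈ -6083.2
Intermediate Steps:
l(O) = 4*O² (l(O) = (2*O)*(2*O) = 4*O²)
30249/36986 - l(39) = 30249/36986 - 4*39² = 30249*(1/36986) - 4*1521 = 30249/36986 - 1*6084 = 30249/36986 - 6084 = -224992575/36986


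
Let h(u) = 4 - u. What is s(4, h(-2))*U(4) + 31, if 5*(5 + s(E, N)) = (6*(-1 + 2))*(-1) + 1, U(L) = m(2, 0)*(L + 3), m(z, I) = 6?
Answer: -221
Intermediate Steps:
U(L) = 18 + 6*L (U(L) = 6*(L + 3) = 6*(3 + L) = 18 + 6*L)
s(E, N) = -6 (s(E, N) = -5 + ((6*(-1 + 2))*(-1) + 1)/5 = -5 + ((6*1)*(-1) + 1)/5 = -5 + (6*(-1) + 1)/5 = -5 + (-6 + 1)/5 = -5 + (⅕)*(-5) = -5 - 1 = -6)
s(4, h(-2))*U(4) + 31 = -6*(18 + 6*4) + 31 = -6*(18 + 24) + 31 = -6*42 + 31 = -252 + 31 = -221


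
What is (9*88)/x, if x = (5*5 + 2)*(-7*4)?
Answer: -22/21 ≈ -1.0476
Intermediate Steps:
x = -756 (x = (25 + 2)*(-28) = 27*(-28) = -756)
(9*88)/x = (9*88)/(-756) = 792*(-1/756) = -22/21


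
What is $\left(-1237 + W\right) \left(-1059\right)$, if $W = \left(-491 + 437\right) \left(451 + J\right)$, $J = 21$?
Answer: $28301775$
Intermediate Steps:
$W = -25488$ ($W = \left(-491 + 437\right) \left(451 + 21\right) = \left(-54\right) 472 = -25488$)
$\left(-1237 + W\right) \left(-1059\right) = \left(-1237 - 25488\right) \left(-1059\right) = \left(-26725\right) \left(-1059\right) = 28301775$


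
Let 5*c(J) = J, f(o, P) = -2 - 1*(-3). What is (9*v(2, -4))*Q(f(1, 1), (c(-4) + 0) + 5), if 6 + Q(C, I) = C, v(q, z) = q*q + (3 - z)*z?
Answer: 1080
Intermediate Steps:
f(o, P) = 1 (f(o, P) = -2 + 3 = 1)
v(q, z) = q² + z*(3 - z)
c(J) = J/5
Q(C, I) = -6 + C
(9*v(2, -4))*Q(f(1, 1), (c(-4) + 0) + 5) = (9*(2² - 1*(-4)² + 3*(-4)))*(-6 + 1) = (9*(4 - 1*16 - 12))*(-5) = (9*(4 - 16 - 12))*(-5) = (9*(-24))*(-5) = -216*(-5) = 1080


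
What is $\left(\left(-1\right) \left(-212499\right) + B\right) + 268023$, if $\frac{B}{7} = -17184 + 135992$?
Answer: $1312178$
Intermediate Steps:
$B = 831656$ ($B = 7 \left(-17184 + 135992\right) = 7 \cdot 118808 = 831656$)
$\left(\left(-1\right) \left(-212499\right) + B\right) + 268023 = \left(\left(-1\right) \left(-212499\right) + 831656\right) + 268023 = \left(212499 + 831656\right) + 268023 = 1044155 + 268023 = 1312178$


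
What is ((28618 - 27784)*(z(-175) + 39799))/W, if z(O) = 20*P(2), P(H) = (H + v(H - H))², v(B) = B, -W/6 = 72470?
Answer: -5543181/72470 ≈ -76.489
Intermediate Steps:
W = -434820 (W = -6*72470 = -434820)
P(H) = H² (P(H) = (H + (H - H))² = (H + 0)² = H²)
z(O) = 80 (z(O) = 20*2² = 20*4 = 80)
((28618 - 27784)*(z(-175) + 39799))/W = ((28618 - 27784)*(80 + 39799))/(-434820) = (834*39879)*(-1/434820) = 33259086*(-1/434820) = -5543181/72470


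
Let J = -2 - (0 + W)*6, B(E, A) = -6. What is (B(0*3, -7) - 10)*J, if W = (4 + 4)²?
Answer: 6176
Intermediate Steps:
W = 64 (W = 8² = 64)
J = -386 (J = -2 - (0 + 64)*6 = -2 - 64*6 = -2 - 1*384 = -2 - 384 = -386)
(B(0*3, -7) - 10)*J = (-6 - 10)*(-386) = -16*(-386) = 6176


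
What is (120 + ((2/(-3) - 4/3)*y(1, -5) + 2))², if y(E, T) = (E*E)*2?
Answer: 13924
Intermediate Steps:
y(E, T) = 2*E² (y(E, T) = E²*2 = 2*E²)
(120 + ((2/(-3) - 4/3)*y(1, -5) + 2))² = (120 + ((2/(-3) - 4/3)*(2*1²) + 2))² = (120 + ((2*(-⅓) - 4*⅓)*(2*1) + 2))² = (120 + ((-⅔ - 4/3)*2 + 2))² = (120 + (-2*2 + 2))² = (120 + (-4 + 2))² = (120 - 2)² = 118² = 13924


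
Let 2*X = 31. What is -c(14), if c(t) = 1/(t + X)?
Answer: -2/59 ≈ -0.033898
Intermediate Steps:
X = 31/2 (X = (1/2)*31 = 31/2 ≈ 15.500)
c(t) = 1/(31/2 + t) (c(t) = 1/(t + 31/2) = 1/(31/2 + t))
-c(14) = -2/(31 + 2*14) = -2/(31 + 28) = -2/59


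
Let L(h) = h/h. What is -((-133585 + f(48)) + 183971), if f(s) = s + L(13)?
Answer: -50435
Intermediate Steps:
L(h) = 1
f(s) = 1 + s (f(s) = s + 1 = 1 + s)
-((-133585 + f(48)) + 183971) = -((-133585 + (1 + 48)) + 183971) = -((-133585 + 49) + 183971) = -(-133536 + 183971) = -1*50435 = -50435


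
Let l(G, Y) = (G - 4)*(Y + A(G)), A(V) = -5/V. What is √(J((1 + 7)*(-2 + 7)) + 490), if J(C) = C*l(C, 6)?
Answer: 5*√358 ≈ 94.604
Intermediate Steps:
l(G, Y) = (-4 + G)*(Y - 5/G) (l(G, Y) = (G - 4)*(Y - 5/G) = (-4 + G)*(Y - 5/G))
J(C) = C*(-29 + 6*C + 20/C) (J(C) = C*(-5 - 4*6 + 20/C + C*6) = C*(-5 - 24 + 20/C + 6*C) = C*(-29 + 6*C + 20/C))
√(J((1 + 7)*(-2 + 7)) + 490) = √((20 + ((1 + 7)*(-2 + 7))*(-29 + 6*((1 + 7)*(-2 + 7)))) + 490) = √((20 + (8*5)*(-29 + 6*(8*5))) + 490) = √((20 + 40*(-29 + 6*40)) + 490) = √((20 + 40*(-29 + 240)) + 490) = √((20 + 40*211) + 490) = √((20 + 8440) + 490) = √(8460 + 490) = √8950 = 5*√358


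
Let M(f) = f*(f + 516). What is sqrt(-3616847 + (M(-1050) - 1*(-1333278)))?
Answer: I*sqrt(1722869) ≈ 1312.6*I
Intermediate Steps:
M(f) = f*(516 + f)
sqrt(-3616847 + (M(-1050) - 1*(-1333278))) = sqrt(-3616847 + (-1050*(516 - 1050) - 1*(-1333278))) = sqrt(-3616847 + (-1050*(-534) + 1333278)) = sqrt(-3616847 + (560700 + 1333278)) = sqrt(-3616847 + 1893978) = sqrt(-1722869) = I*sqrt(1722869)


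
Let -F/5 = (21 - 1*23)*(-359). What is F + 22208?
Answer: 18618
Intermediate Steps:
F = -3590 (F = -5*(21 - 1*23)*(-359) = -5*(21 - 23)*(-359) = -(-10)*(-359) = -5*718 = -3590)
F + 22208 = -3590 + 22208 = 18618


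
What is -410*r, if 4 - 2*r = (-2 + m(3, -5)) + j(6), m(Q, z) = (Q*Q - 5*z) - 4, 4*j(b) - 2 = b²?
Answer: 13735/2 ≈ 6867.5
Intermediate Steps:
j(b) = ½ + b²/4
m(Q, z) = -4 + Q² - 5*z (m(Q, z) = (Q² - 5*z) - 4 = -4 + Q² - 5*z)
r = -67/4 (r = 2 - ((-2 + (-4 + 3² - 5*(-5))) + (½ + (¼)*6²))/2 = 2 - ((-2 + (-4 + 9 + 25)) + (½ + (¼)*36))/2 = 2 - ((-2 + 30) + (½ + 9))/2 = 2 - (28 + 19/2)/2 = 2 - ½*75/2 = 2 - 75/4 = -67/4 ≈ -16.750)
-410*r = -410*(-67/4) = 13735/2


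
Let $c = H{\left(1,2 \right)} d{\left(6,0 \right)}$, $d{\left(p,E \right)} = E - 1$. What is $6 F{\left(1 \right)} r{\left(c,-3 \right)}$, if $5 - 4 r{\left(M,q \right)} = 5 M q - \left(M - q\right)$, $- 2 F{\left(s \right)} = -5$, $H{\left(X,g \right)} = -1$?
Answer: $90$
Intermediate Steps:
$d{\left(p,E \right)} = -1 + E$
$F{\left(s \right)} = \frac{5}{2}$ ($F{\left(s \right)} = \left(- \frac{1}{2}\right) \left(-5\right) = \frac{5}{2}$)
$c = 1$ ($c = - (-1 + 0) = \left(-1\right) \left(-1\right) = 1$)
$r{\left(M,q \right)} = \frac{5}{4} - \frac{q}{4} + \frac{M}{4} - \frac{5 M q}{4}$ ($r{\left(M,q \right)} = \frac{5}{4} - \frac{5 M q - \left(M - q\right)}{4} = \frac{5}{4} - \frac{q - M + 5 M q}{4} = \frac{5}{4} - \left(- \frac{M}{4} + \frac{q}{4} + \frac{5 M q}{4}\right) = \frac{5}{4} - \frac{q}{4} + \frac{M}{4} - \frac{5 M q}{4}$)
$6 F{\left(1 \right)} r{\left(c,-3 \right)} = 6 \cdot \frac{5}{2} \left(\frac{5}{4} - - \frac{3}{4} + \frac{1}{4} \cdot 1 - \frac{5}{4} \left(-3\right)\right) = 15 \left(\frac{5}{4} + \frac{3}{4} + \frac{1}{4} + \frac{15}{4}\right) = 15 \cdot 6 = 90$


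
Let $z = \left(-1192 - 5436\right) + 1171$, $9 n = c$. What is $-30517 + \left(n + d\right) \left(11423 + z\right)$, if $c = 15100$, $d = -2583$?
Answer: $- \frac{48879655}{9} \approx -5.4311 \cdot 10^{6}$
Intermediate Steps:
$n = \frac{15100}{9}$ ($n = \frac{1}{9} \cdot 15100 = \frac{15100}{9} \approx 1677.8$)
$z = -5457$ ($z = -6628 + 1171 = -5457$)
$-30517 + \left(n + d\right) \left(11423 + z\right) = -30517 + \left(\frac{15100}{9} - 2583\right) \left(11423 - 5457\right) = -30517 - \frac{48605002}{9} = - \frac{48879655}{9}$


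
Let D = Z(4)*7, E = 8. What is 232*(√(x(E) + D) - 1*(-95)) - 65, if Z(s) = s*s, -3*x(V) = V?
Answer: 21975 + 464*√246/3 ≈ 24401.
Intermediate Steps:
x(V) = -V/3
Z(s) = s²
D = 112 (D = 4²*7 = 16*7 = 112)
232*(√(x(E) + D) - 1*(-95)) - 65 = 232*(√(-⅓*8 + 112) - 1*(-95)) - 65 = 232*(√(-8/3 + 112) + 95) - 65 = 232*(√(328/3) + 95) - 65 = 232*(2*√246/3 + 95) - 65 = 232*(95 + 2*√246/3) - 65 = (22040 + 464*√246/3) - 65 = 21975 + 464*√246/3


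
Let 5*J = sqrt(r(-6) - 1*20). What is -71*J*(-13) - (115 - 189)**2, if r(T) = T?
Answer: -5476 + 923*I*sqrt(26)/5 ≈ -5476.0 + 941.28*I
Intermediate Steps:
J = I*sqrt(26)/5 (J = sqrt(-6 - 1*20)/5 = sqrt(-6 - 20)/5 = sqrt(-26)/5 = (I*sqrt(26))/5 = I*sqrt(26)/5 ≈ 1.0198*I)
-71*J*(-13) - (115 - 189)**2 = -71*I*sqrt(26)/5*(-13) - (115 - 189)**2 = -71*I*sqrt(26)/5*(-13) - 1*(-74)**2 = 923*I*sqrt(26)/5 - 1*5476 = 923*I*sqrt(26)/5 - 5476 = -5476 + 923*I*sqrt(26)/5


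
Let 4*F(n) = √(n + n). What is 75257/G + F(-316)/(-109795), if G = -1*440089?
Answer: -5789/33853 - I*√158/219590 ≈ -0.171 - 5.7242e-5*I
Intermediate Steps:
G = -440089
F(n) = √2*√n/4 (F(n) = √(n + n)/4 = √(2*n)/4 = (√2*√n)/4 = √2*√n/4)
75257/G + F(-316)/(-109795) = 75257/(-440089) + (√2*√(-316)/4)/(-109795) = 75257*(-1/440089) + (√2*(2*I*√79)/4)*(-1/109795) = -5789/33853 + (I*√158/2)*(-1/109795) = -5789/33853 - I*√158/219590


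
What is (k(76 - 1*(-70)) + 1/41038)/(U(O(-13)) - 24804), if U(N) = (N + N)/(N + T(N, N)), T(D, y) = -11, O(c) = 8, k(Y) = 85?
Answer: -10464693/3054376264 ≈ -0.0034261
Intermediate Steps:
U(N) = 2*N/(-11 + N) (U(N) = (N + N)/(N - 11) = (2*N)/(-11 + N) = 2*N/(-11 + N))
(k(76 - 1*(-70)) + 1/41038)/(U(O(-13)) - 24804) = (85 + 1/41038)/(2*8/(-11 + 8) - 24804) = (85 + 1/41038)/(2*8/(-3) - 24804) = 3488231/(41038*(2*8*(-⅓) - 24804)) = 3488231/(41038*(-16/3 - 24804)) = 3488231/(41038*(-74428/3)) = (3488231/41038)*(-3/74428) = -10464693/3054376264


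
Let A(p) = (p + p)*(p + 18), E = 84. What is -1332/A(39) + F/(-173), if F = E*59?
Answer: -1236934/42731 ≈ -28.947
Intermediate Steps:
F = 4956 (F = 84*59 = 4956)
A(p) = 2*p*(18 + p) (A(p) = (2*p)*(18 + p) = 2*p*(18 + p))
-1332/A(39) + F/(-173) = -1332*1/(78*(18 + 39)) + 4956/(-173) = -1332/(2*39*57) + 4956*(-1/173) = -1332/4446 - 4956/173 = -1332*1/4446 - 4956/173 = -74/247 - 4956/173 = -1236934/42731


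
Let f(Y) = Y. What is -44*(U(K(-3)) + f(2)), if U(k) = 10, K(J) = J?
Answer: -528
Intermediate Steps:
-44*(U(K(-3)) + f(2)) = -44*(10 + 2) = -44*12 = -528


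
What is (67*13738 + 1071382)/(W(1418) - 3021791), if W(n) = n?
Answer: -1991828/3020373 ≈ -0.65946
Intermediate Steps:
(67*13738 + 1071382)/(W(1418) - 3021791) = (67*13738 + 1071382)/(1418 - 3021791) = (920446 + 1071382)/(-3020373) = 1991828*(-1/3020373) = -1991828/3020373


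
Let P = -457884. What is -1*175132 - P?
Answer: 282752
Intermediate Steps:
-1*175132 - P = -1*175132 - 1*(-457884) = -175132 + 457884 = 282752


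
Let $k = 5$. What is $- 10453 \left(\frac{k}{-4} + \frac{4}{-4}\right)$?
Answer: $\frac{94077}{4} \approx 23519.0$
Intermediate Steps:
$- 10453 \left(\frac{k}{-4} + \frac{4}{-4}\right) = - 10453 \left(\frac{5}{-4} + \frac{4}{-4}\right) = - 10453 \left(5 \left(- \frac{1}{4}\right) + 4 \left(- \frac{1}{4}\right)\right) = - 10453 \left(- \frac{5}{4} - 1\right) = \left(-10453\right) \left(- \frac{9}{4}\right) = \frac{94077}{4}$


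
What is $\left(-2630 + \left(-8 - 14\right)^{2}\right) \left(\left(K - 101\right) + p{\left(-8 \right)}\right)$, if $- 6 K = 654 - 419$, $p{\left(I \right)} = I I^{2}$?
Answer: $\frac{4198649}{3} \approx 1.3996 \cdot 10^{6}$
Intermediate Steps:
$p{\left(I \right)} = I^{3}$
$K = - \frac{235}{6}$ ($K = - \frac{654 - 419}{6} = \left(- \frac{1}{6}\right) 235 = - \frac{235}{6} \approx -39.167$)
$\left(-2630 + \left(-8 - 14\right)^{2}\right) \left(\left(K - 101\right) + p{\left(-8 \right)}\right) = \left(-2630 + \left(-8 - 14\right)^{2}\right) \left(\left(- \frac{235}{6} - 101\right) + \left(-8\right)^{3}\right) = \left(-2630 + \left(-22\right)^{2}\right) \left(\left(- \frac{235}{6} - 101\right) - 512\right) = \left(-2630 + 484\right) \left(- \frac{841}{6} - 512\right) = \left(-2146\right) \left(- \frac{3913}{6}\right) = \frac{4198649}{3}$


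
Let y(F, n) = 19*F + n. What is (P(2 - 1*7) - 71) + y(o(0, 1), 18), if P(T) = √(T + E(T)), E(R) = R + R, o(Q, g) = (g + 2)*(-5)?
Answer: -338 + I*√15 ≈ -338.0 + 3.873*I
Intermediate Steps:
o(Q, g) = -10 - 5*g (o(Q, g) = (2 + g)*(-5) = -10 - 5*g)
y(F, n) = n + 19*F
E(R) = 2*R
P(T) = √3*√T (P(T) = √(T + 2*T) = √(3*T) = √3*√T)
(P(2 - 1*7) - 71) + y(o(0, 1), 18) = (√3*√(2 - 1*7) - 71) + (18 + 19*(-10 - 5*1)) = (√3*√(2 - 7) - 71) + (18 + 19*(-10 - 5)) = (√3*√(-5) - 71) + (18 + 19*(-15)) = (√3*(I*√5) - 71) + (18 - 285) = (I*√15 - 71) - 267 = (-71 + I*√15) - 267 = -338 + I*√15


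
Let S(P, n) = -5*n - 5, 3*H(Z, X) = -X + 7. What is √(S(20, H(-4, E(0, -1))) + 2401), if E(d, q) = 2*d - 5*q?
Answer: √21534/3 ≈ 48.915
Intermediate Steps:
E(d, q) = -5*q + 2*d
H(Z, X) = 7/3 - X/3 (H(Z, X) = (-X + 7)/3 = (7 - X)/3 = 7/3 - X/3)
S(P, n) = -5 - 5*n
√(S(20, H(-4, E(0, -1))) + 2401) = √((-5 - 5*(7/3 - (-5*(-1) + 2*0)/3)) + 2401) = √((-5 - 5*(7/3 - (5 + 0)/3)) + 2401) = √((-5 - 5*(7/3 - ⅓*5)) + 2401) = √((-5 - 5*(7/3 - 5/3)) + 2401) = √((-5 - 5*⅔) + 2401) = √((-5 - 10/3) + 2401) = √(-25/3 + 2401) = √(7178/3) = √21534/3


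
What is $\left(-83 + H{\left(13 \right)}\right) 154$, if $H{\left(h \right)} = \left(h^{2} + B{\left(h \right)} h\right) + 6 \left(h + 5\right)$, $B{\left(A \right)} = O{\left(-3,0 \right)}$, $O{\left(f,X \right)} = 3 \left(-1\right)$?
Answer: $23870$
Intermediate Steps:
$O{\left(f,X \right)} = -3$
$B{\left(A \right)} = -3$
$H{\left(h \right)} = 30 + h^{2} + 3 h$ ($H{\left(h \right)} = \left(h^{2} - 3 h\right) + 6 \left(h + 5\right) = \left(h^{2} - 3 h\right) + 6 \left(5 + h\right) = \left(h^{2} - 3 h\right) + \left(30 + 6 h\right) = 30 + h^{2} + 3 h$)
$\left(-83 + H{\left(13 \right)}\right) 154 = \left(-83 + \left(30 + 13^{2} + 3 \cdot 13\right)\right) 154 = \left(-83 + \left(30 + 169 + 39\right)\right) 154 = \left(-83 + 238\right) 154 = 155 \cdot 154 = 23870$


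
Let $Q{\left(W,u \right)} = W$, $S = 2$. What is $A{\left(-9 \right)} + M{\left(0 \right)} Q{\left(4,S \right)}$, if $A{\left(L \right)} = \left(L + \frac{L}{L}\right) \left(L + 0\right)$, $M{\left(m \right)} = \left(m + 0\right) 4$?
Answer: $72$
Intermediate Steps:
$M{\left(m \right)} = 4 m$ ($M{\left(m \right)} = m 4 = 4 m$)
$A{\left(L \right)} = L \left(1 + L\right)$ ($A{\left(L \right)} = \left(L + 1\right) L = \left(1 + L\right) L = L \left(1 + L\right)$)
$A{\left(-9 \right)} + M{\left(0 \right)} Q{\left(4,S \right)} = - 9 \left(1 - 9\right) + 4 \cdot 0 \cdot 4 = \left(-9\right) \left(-8\right) + 0 \cdot 4 = 72 + 0 = 72$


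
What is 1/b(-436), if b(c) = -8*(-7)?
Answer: 1/56 ≈ 0.017857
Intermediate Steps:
b(c) = 56
1/b(-436) = 1/56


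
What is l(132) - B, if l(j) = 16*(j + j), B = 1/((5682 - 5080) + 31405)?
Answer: 135197567/32007 ≈ 4224.0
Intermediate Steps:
B = 1/32007 (B = 1/(602 + 31405) = 1/32007 ≈ 3.1243e-5)
l(j) = 32*j (l(j) = 16*(2*j) = 32*j)
l(132) - B = 32*132 - 1*1/32007 = 4224 - 1/32007 = 135197567/32007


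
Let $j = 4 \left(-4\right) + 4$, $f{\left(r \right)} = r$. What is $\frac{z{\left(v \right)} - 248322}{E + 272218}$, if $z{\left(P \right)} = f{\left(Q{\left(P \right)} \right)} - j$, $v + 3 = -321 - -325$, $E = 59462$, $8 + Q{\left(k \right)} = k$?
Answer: $- \frac{248317}{331680} \approx -0.74866$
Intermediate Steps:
$Q{\left(k \right)} = -8 + k$
$v = 1$ ($v = -3 - -4 = -3 + \left(-321 + 325\right) = -3 + 4 = 1$)
$j = -12$ ($j = -16 + 4 = -12$)
$z{\left(P \right)} = 4 + P$ ($z{\left(P \right)} = \left(-8 + P\right) - -12 = \left(-8 + P\right) + 12 = 4 + P$)
$\frac{z{\left(v \right)} - 248322}{E + 272218} = \frac{\left(4 + 1\right) - 248322}{59462 + 272218} = \frac{5 - 248322}{331680} = \left(-248317\right) \frac{1}{331680} = - \frac{248317}{331680}$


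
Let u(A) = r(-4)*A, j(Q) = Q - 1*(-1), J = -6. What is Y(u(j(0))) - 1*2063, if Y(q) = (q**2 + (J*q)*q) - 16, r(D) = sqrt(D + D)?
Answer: -2039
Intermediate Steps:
r(D) = sqrt(2)*sqrt(D) (r(D) = sqrt(2*D) = sqrt(2)*sqrt(D))
j(Q) = 1 + Q (j(Q) = Q + 1 = 1 + Q)
u(A) = 2*I*A*sqrt(2) (u(A) = (sqrt(2)*sqrt(-4))*A = (sqrt(2)*(2*I))*A = (2*I*sqrt(2))*A = 2*I*A*sqrt(2))
Y(q) = -16 - 5*q**2 (Y(q) = (q**2 + (-6*q)*q) - 16 = (q**2 - 6*q**2) - 16 = -5*q**2 - 16 = -16 - 5*q**2)
Y(u(j(0))) - 1*2063 = (-16 - 5*(-8*(1 + 0)**2)) - 1*2063 = (-16 - 5*(2*I*1*sqrt(2))**2) - 2063 = (-16 - 5*(2*I*sqrt(2))**2) - 2063 = (-16 - 5*(-8)) - 2063 = (-16 + 40) - 2063 = 24 - 2063 = -2039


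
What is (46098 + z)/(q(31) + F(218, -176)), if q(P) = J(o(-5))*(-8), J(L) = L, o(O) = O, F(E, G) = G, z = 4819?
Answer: -50917/136 ≈ -374.39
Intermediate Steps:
q(P) = 40 (q(P) = -5*(-8) = 40)
(46098 + z)/(q(31) + F(218, -176)) = (46098 + 4819)/(40 - 176) = 50917/(-136) = 50917*(-1/136) = -50917/136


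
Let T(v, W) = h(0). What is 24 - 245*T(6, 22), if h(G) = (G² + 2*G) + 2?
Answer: -466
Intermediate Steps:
h(G) = 2 + G² + 2*G
T(v, W) = 2 (T(v, W) = 2 + 0² + 2*0 = 2 + 0 + 0 = 2)
24 - 245*T(6, 22) = 24 - 245*2 = 24 - 490 = -466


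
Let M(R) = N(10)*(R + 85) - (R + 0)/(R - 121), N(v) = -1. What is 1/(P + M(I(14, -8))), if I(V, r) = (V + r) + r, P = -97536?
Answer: -123/12007139 ≈ -1.0244e-5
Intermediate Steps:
I(V, r) = V + 2*r
M(R) = -85 - R - R/(-121 + R) (M(R) = -(R + 85) - (R + 0)/(R - 121) = -(85 + R) - R/(-121 + R) = (-85 - R) - R/(-121 + R) = -85 - R - R/(-121 + R))
1/(P + M(I(14, -8))) = 1/(-97536 + (10285 - (14 + 2*(-8))² + 35*(14 + 2*(-8)))/(-121 + (14 + 2*(-8)))) = 1/(-97536 + (10285 - (14 - 16)² + 35*(14 - 16))/(-121 + (14 - 16))) = 1/(-97536 + (10285 - 1*(-2)² + 35*(-2))/(-121 - 2)) = 1/(-97536 + (10285 - 1*4 - 70)/(-123)) = 1/(-97536 - (10285 - 4 - 70)/123) = 1/(-97536 - 1/123*10211) = 1/(-97536 - 10211/123) = 1/(-12007139/123) = -123/12007139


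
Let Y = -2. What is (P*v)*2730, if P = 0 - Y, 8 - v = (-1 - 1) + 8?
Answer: 10920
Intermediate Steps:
v = 2 (v = 8 - ((-1 - 1) + 8) = 8 - (-2 + 8) = 8 - 1*6 = 8 - 6 = 2)
P = 2 (P = 0 - 1*(-2) = 0 + 2 = 2)
(P*v)*2730 = (2*2)*2730 = 4*2730 = 10920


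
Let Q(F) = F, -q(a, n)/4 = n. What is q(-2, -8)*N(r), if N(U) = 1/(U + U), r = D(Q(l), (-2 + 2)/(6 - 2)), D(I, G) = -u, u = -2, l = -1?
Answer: 8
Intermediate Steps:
q(a, n) = -4*n
D(I, G) = 2 (D(I, G) = -1*(-2) = 2)
r = 2
N(U) = 1/(2*U)
q(-2, -8)*N(r) = (-4*(-8))*((½)/2) = 32*((½)*(½)) = 32*(¼) = 8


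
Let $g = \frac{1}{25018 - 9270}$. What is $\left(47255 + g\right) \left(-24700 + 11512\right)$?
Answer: $- \frac{2453534230077}{3937} \approx -6.232 \cdot 10^{8}$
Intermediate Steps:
$g = \frac{1}{15748} \approx 6.35 \cdot 10^{-5}$
$\left(47255 + g\right) \left(-24700 + 11512\right) = \left(47255 + \frac{1}{15748}\right) \left(-24700 + 11512\right) = \frac{744171741}{15748} \left(-13188\right) = - \frac{2453534230077}{3937}$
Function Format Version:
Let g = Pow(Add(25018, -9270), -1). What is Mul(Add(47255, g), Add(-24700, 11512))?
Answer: Rational(-2453534230077, 3937) ≈ -6.2320e+8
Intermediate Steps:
g = Rational(1, 15748) (g = Pow(15748, -1) = Rational(1, 15748) ≈ 6.3500e-5)
Mul(Add(47255, g), Add(-24700, 11512)) = Mul(Add(47255, Rational(1, 15748)), Add(-24700, 11512)) = Mul(Rational(744171741, 15748), -13188) = Rational(-2453534230077, 3937)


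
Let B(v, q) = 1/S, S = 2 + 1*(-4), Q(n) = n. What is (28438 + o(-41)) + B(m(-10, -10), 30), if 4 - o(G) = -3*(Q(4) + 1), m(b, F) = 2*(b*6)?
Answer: 56913/2 ≈ 28457.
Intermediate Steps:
m(b, F) = 12*b (m(b, F) = 2*(6*b) = 12*b)
S = -2 (S = 2 - 4 = -2)
o(G) = 19 (o(G) = 4 - (-3)*(4 + 1) = 4 - (-3)*5 = 4 - 1*(-15) = 4 + 15 = 19)
B(v, q) = -½ (B(v, q) = 1/(-2) = -½)
(28438 + o(-41)) + B(m(-10, -10), 30) = (28438 + 19) - ½ = 28457 - ½ = 56913/2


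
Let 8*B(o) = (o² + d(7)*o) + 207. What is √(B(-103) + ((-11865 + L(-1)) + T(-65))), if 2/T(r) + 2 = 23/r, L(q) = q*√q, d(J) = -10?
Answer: √(-108046577 - 10404*I)/102 ≈ 0.0049064 - 101.91*I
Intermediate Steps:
L(q) = q^(3/2)
T(r) = 2/(-2 + 23/r)
B(o) = 207/8 - 5*o/4 + o²/8 (B(o) = ((o² - 10*o) + 207)/8 = (207 + o² - 10*o)/8 = 207/8 - 5*o/4 + o²/8)
√(B(-103) + ((-11865 + L(-1)) + T(-65))) = √((207/8 - 5/4*(-103) + (⅛)*(-103)²) + ((-11865 + (-1)^(3/2)) - 2*(-65)/(-23 + 2*(-65)))) = √((207/8 + 515/4 + (⅛)*10609) + ((-11865 - I) - 2*(-65)/(-23 - 130))) = √((207/8 + 515/4 + 10609/8) + ((-11865 - I) - 2*(-65)/(-153))) = √(5923/4 + ((-11865 - I) - 2*(-65)*(-1/153))) = √(5923/4 + ((-11865 - I) - 130/153)) = √(5923/4 + (-1815475/153 - I)) = √(-6355681/612 - I)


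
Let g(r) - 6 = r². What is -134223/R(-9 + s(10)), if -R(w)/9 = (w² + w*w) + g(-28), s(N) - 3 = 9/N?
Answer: 2237050/126303 ≈ 17.712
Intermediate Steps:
s(N) = 3 + 9/N
g(r) = 6 + r²
R(w) = -7110 - 18*w² (R(w) = -9*((w² + w*w) + (6 + (-28)²)) = -9*((w² + w²) + (6 + 784)) = -9*(2*w² + 790) = -9*(790 + 2*w²) = -7110 - 18*w²)
-134223/R(-9 + s(10)) = -134223/(-7110 - 18*(-9 + (3 + 9/10))²) = -134223/(-7110 - 18*(-9 + 39/10)²) = -134223/(-7110 - 18*(-51/10)²) = -134223/(-7110 - 18*2601/100) = -134223/(-7110 - 23409/50) = -134223/(-378909/50) = -134223*(-50/378909) = 2237050/126303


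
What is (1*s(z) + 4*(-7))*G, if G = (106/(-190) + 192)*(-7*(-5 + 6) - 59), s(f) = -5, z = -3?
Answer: 39611286/95 ≈ 4.1696e+5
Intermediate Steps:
G = -1200342/95 (G = (106*(-1/190) + 192)*(-7*1 - 59) = (-53/95 + 192)*(-7 - 59) = (18187/95)*(-66) = -1200342/95 ≈ -12635.)
(1*s(z) + 4*(-7))*G = (1*(-5) + 4*(-7))*(-1200342/95) = (-5 - 28)*(-1200342/95) = -33*(-1200342/95) = 39611286/95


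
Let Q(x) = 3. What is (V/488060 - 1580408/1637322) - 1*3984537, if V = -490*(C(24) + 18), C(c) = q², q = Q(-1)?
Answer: -159204481753956269/39955568766 ≈ -3.9845e+6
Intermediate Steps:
q = 3
C(c) = 9 (C(c) = 3² = 9)
V = -13230 (V = -490*(9 + 18) = -490*27 = -13230)
(V/488060 - 1580408/1637322) - 1*3984537 = (-13230/488060 - 1580408/1637322) - 1*3984537 = (-13230*1/488060 - 1580408*1/1637322) - 3984537 = (-1323/48806 - 790204/818661) - 3984537 = -39649784927/39955568766 - 3984537 = -159204481753956269/39955568766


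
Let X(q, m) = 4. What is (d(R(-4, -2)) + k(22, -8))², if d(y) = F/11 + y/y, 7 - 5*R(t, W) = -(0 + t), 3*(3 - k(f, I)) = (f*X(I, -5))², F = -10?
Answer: 7238946724/1089 ≈ 6.6473e+6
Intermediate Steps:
k(f, I) = 3 - 16*f²/3
R(t, W) = 7/5 + t/5 (R(t, W) = 7/5 - (-1)*(0 + t)/5 = 7/5 - (-1)*t/5 = 7/5 + t/5)
d(y) = 1/11 (d(y) = -10/11 + y/y = -10*1/11 + 1 = -10/11 + 1 = 1/11)
(d(R(-4, -2)) + k(22, -8))² = (1/11 + (3 - 16/3*22²))² = (1/11 + (3 - 16/3*484))² = (1/11 + (3 - 7744/3))² = (1/11 - 7735/3)² = (-85082/33)² = 7238946724/1089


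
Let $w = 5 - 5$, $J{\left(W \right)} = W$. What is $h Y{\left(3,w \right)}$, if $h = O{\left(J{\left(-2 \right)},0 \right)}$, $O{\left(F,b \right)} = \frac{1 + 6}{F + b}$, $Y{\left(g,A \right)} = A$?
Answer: $0$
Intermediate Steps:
$w = 0$ ($w = 5 - 5 = 0$)
$O{\left(F,b \right)} = \frac{7}{F + b}$
$h = - \frac{7}{2}$ ($h = \frac{7}{-2 + 0} = \frac{7}{-2} = 7 \left(- \frac{1}{2}\right) = - \frac{7}{2} \approx -3.5$)
$h Y{\left(3,w \right)} = \left(- \frac{7}{2}\right) 0 = 0$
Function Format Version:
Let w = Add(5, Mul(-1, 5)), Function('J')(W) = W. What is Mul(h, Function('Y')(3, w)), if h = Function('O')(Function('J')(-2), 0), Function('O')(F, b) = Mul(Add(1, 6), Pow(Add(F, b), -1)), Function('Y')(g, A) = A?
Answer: 0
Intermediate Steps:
w = 0 (w = Add(5, -5) = 0)
Function('O')(F, b) = Mul(7, Pow(Add(F, b), -1))
h = Rational(-7, 2) (h = Mul(7, Pow(Add(-2, 0), -1)) = Mul(7, Pow(-2, -1)) = Mul(7, Rational(-1, 2)) = Rational(-7, 2) ≈ -3.5000)
Mul(h, Function('Y')(3, w)) = Mul(Rational(-7, 2), 0) = 0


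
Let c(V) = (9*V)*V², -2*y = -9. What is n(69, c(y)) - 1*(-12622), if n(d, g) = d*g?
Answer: 553685/8 ≈ 69211.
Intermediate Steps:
y = 9/2 (y = -½*(-9) = 9/2 ≈ 4.5000)
c(V) = 9*V³
n(69, c(y)) - 1*(-12622) = 69*(9*(9/2)³) - 1*(-12622) = 69*(9*(729/8)) + 12622 = 69*(6561/8) + 12622 = 452709/8 + 12622 = 553685/8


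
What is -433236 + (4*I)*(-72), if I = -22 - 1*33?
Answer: -417396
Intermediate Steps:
I = -55 (I = -22 - 33 = -55)
-433236 + (4*I)*(-72) = -433236 + (4*(-55))*(-72) = -433236 - 220*(-72) = -433236 + 15840 = -417396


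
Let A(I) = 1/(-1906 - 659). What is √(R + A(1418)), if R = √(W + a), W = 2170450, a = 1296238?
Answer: √(-285 + 5848200*√54167)/855 ≈ 43.150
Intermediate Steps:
A(I) = -1/2565 (A(I) = 1/(-2565) = -1/2565)
R = 8*√54167 (R = √(2170450 + 1296238) = √3466688 = 8*√54167 ≈ 1861.9)
√(R + A(1418)) = √(8*√54167 - 1/2565) = √(-1/2565 + 8*√54167)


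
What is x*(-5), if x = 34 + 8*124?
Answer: -5130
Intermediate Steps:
x = 1026 (x = 34 + 992 = 1026)
x*(-5) = 1026*(-5) = -5130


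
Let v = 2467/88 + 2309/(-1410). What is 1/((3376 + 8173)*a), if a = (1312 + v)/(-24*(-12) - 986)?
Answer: -43303920/958961040331 ≈ -4.5157e-5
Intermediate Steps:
v = 1637639/62040 (v = 2467*(1/88) + 2309*(-1/1410) = 2467/88 - 2309/1410 = 1637639/62040 ≈ 26.397)
a = -83034119/43303920 (a = (1312 + 1637639/62040)/(-24*(-12) - 986) = 83034119/(62040*(288 - 986)) = (83034119/62040)/(-698) = (83034119/62040)*(-1/698) = -83034119/43303920 ≈ -1.9175)
1/((3376 + 8173)*a) = 1/((3376 + 8173)*(-83034119/43303920)) = -43303920/83034119/11549 = (1/11549)*(-43303920/83034119) = -43303920/958961040331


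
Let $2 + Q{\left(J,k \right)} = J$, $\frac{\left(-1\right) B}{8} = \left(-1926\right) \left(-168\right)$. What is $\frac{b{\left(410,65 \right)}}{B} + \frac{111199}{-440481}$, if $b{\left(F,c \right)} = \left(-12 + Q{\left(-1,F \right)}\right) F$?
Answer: $- \frac{15840808117}{63344691648} \approx -0.25007$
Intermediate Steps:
$B = -2588544$ ($B = - 8 \left(\left(-1926\right) \left(-168\right)\right) = \left(-8\right) 323568 = -2588544$)
$Q{\left(J,k \right)} = -2 + J$
$b{\left(F,c \right)} = - 15 F$ ($b{\left(F,c \right)} = \left(-12 - 3\right) F = - 15 F$)
$\frac{b{\left(410,65 \right)}}{B} + \frac{111199}{-440481} = \frac{\left(-15\right) 410}{-2588544} + \frac{111199}{-440481} = \left(-6150\right) \left(- \frac{1}{2588544}\right) + 111199 \left(- \frac{1}{440481}\right) = \frac{1025}{431424} - \frac{111199}{440481} = - \frac{15840808117}{63344691648}$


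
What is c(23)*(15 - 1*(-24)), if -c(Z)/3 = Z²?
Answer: -61893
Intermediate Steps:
c(Z) = -3*Z²
c(23)*(15 - 1*(-24)) = (-3*23²)*(15 - 1*(-24)) = (-3*529)*(15 + 24) = -1587*39 = -61893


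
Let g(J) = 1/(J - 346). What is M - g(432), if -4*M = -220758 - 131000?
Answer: 3781398/43 ≈ 87940.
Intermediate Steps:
g(J) = 1/(-346 + J)
M = 175879/2 (M = -(-220758 - 131000)/4 = -¼*(-351758) = 175879/2 ≈ 87940.)
M - g(432) = 175879/2 - 1/(-346 + 432) = 175879/2 - 1/86 = 3781398/43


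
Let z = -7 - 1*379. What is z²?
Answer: 148996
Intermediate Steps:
z = -386 (z = -7 - 379 = -386)
z² = (-386)² = 148996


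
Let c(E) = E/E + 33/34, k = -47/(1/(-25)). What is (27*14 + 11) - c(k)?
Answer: 13159/34 ≈ 387.03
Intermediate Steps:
k = 1175 (k = -47/(-1/25) = -47*(-25) = 1175)
c(E) = 67/34 (c(E) = 1 + 33*(1/34) = 1 + 33/34 = 67/34)
(27*14 + 11) - c(k) = (27*14 + 11) - 1*67/34 = (378 + 11) - 67/34 = 389 - 67/34 = 13159/34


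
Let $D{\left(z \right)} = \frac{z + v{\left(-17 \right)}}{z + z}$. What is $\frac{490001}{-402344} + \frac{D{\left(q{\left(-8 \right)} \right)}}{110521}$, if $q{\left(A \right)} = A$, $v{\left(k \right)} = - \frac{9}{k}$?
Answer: $- \frac{1841277230503}{1511893681616} \approx -1.2179$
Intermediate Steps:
$D{\left(z \right)} = \frac{\frac{9}{17} + z}{2 z}$ ($D{\left(z \right)} = \frac{z - \frac{9}{-17}}{z + z} = \frac{z - - \frac{9}{17}}{2 z} = \left(z + \frac{9}{17}\right) \frac{1}{2 z} = \left(\frac{9}{17} + z\right) \frac{1}{2 z} = \frac{\frac{9}{17} + z}{2 z}$)
$\frac{490001}{-402344} + \frac{D{\left(q{\left(-8 \right)} \right)}}{110521} = \frac{490001}{-402344} + \frac{\frac{1}{34} \frac{1}{-8} \left(9 + 17 \left(-8\right)\right)}{110521} = 490001 \left(- \frac{1}{402344}\right) + \frac{1}{34} \left(- \frac{1}{8}\right) \left(9 - 136\right) \frac{1}{110521} = - \frac{490001}{402344} + \frac{1}{34} \left(- \frac{1}{8}\right) \left(-127\right) \frac{1}{110521} = - \frac{490001}{402344} + \frac{127}{272} \cdot \frac{1}{110521} = - \frac{490001}{402344} + \frac{127}{30061712} = - \frac{1841277230503}{1511893681616}$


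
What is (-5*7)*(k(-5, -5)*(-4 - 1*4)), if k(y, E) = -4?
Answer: -1120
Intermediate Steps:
(-5*7)*(k(-5, -5)*(-4 - 1*4)) = (-5*7)*(-4*(-4 - 1*4)) = -(-140)*(-4 - 4) = -(-140)*(-8) = -35*32 = -1120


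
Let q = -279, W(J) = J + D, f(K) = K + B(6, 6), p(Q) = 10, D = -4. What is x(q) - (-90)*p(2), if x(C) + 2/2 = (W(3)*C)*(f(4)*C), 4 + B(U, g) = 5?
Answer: -388306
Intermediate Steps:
B(U, g) = 1 (B(U, g) = -4 + 5 = 1)
f(K) = 1 + K (f(K) = K + 1 = 1 + K)
W(J) = -4 + J (W(J) = J - 4 = -4 + J)
x(C) = -1 - 5*C² (x(C) = -1 + ((-4 + 3)*C)*((1 + 4)*C) = -1 + (-C)*(5*C) = -1 - 5*C²)
x(q) - (-90)*p(2) = (-1 - 5*(-279)²) - (-90)*10 = (-1 - 5*77841) - 1*(-900) = (-1 - 389205) + 900 = -389206 + 900 = -388306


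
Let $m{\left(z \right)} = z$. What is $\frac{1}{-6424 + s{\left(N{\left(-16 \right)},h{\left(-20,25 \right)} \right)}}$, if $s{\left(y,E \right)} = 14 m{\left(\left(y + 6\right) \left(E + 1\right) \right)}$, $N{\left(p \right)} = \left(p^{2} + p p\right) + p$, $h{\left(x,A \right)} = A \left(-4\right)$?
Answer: $- \frac{1}{702196} \approx -1.4241 \cdot 10^{-6}$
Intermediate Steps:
$h{\left(x,A \right)} = - 4 A$
$N{\left(p \right)} = p + 2 p^{2}$ ($N{\left(p \right)} = \left(p^{2} + p^{2}\right) + p = 2 p^{2} + p = p + 2 p^{2}$)
$s{\left(y,E \right)} = 14 \left(1 + E\right) \left(6 + y\right)$ ($s{\left(y,E \right)} = 14 \left(y + 6\right) \left(E + 1\right) = 14 \left(6 + y\right) \left(1 + E\right) = 14 \left(1 + E\right) \left(6 + y\right)$)
$\frac{1}{-6424 + s{\left(N{\left(-16 \right)},h{\left(-20,25 \right)} \right)}} = \frac{1}{-6424 + \left(84 + 14 \left(- 16 \left(1 + 2 \left(-16\right)\right)\right) + 84 \left(\left(-4\right) 25\right) + 14 \left(\left(-4\right) 25\right) \left(- 16 \left(1 + 2 \left(-16\right)\right)\right)\right)} = \frac{1}{-6424 + \left(84 + 14 \left(- 16 \left(1 - 32\right)\right) + 84 \left(-100\right) + 14 \left(-100\right) \left(- 16 \left(1 - 32\right)\right)\right)} = \frac{1}{-6424 + \left(84 + 14 \left(\left(-16\right) \left(-31\right)\right) - 8400 + 14 \left(-100\right) \left(\left(-16\right) \left(-31\right)\right)\right)} = \frac{1}{-6424 + \left(84 + 14 \cdot 496 - 8400 + 14 \left(-100\right) 496\right)} = \frac{1}{-6424 + \left(84 + 6944 - 8400 - 694400\right)} = \frac{1}{-6424 - 695772} = \frac{1}{-702196} = - \frac{1}{702196}$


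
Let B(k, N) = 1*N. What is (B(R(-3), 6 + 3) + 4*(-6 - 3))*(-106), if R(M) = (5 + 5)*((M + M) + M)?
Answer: 2862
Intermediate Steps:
R(M) = 30*M (R(M) = 10*(2*M + M) = 10*(3*M) = 30*M)
B(k, N) = N
(B(R(-3), 6 + 3) + 4*(-6 - 3))*(-106) = ((6 + 3) + 4*(-6 - 3))*(-106) = (9 + 4*(-9))*(-106) = (9 - 36)*(-106) = -27*(-106) = 2862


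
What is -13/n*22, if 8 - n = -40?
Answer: -143/24 ≈ -5.9583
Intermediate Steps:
n = 48 (n = 8 - 1*(-40) = 8 + 40 = 48)
-13/n*22 = -13/48*22 = -143/24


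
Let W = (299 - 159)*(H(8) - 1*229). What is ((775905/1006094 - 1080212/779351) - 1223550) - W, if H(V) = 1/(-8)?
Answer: -467117252111393969/392050182497 ≈ -1.1915e+6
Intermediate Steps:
H(V) = -⅛
W = -64155/2 (W = (299 - 159)*(-⅛ - 1*229) = 140*(-⅛ - 229) = 140*(-1833/8) = -64155/2 ≈ -32078.)
((775905/1006094 - 1080212/779351) - 1223550) - W = ((775905/1006094 - 1080212/779351) - 1223550) - 1*(-64155/2) = ((775905*(1/1006094) - 1080212*1/779351) - 1223550) + 64155/2 = ((775905/1006094 - 1080212/779351) - 1223550) + 64155/2 = (-482092474273/784100364994 - 1223550) + 64155/2 = -959386483680882973/784100364994 + 64155/2 = -467117252111393969/392050182497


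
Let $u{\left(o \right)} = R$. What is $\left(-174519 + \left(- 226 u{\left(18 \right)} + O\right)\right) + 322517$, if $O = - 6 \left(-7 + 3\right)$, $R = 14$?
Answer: $144858$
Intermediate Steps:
$u{\left(o \right)} = 14$
$O = 24$ ($O = \left(-6\right) \left(-4\right) = 24$)
$\left(-174519 + \left(- 226 u{\left(18 \right)} + O\right)\right) + 322517 = \left(-174519 + \left(\left(-226\right) 14 + 24\right)\right) + 322517 = \left(-174519 + \left(-3164 + 24\right)\right) + 322517 = \left(-174519 - 3140\right) + 322517 = -177659 + 322517 = 144858$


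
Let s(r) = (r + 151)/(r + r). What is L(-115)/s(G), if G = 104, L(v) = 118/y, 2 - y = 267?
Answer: -24544/67575 ≈ -0.36321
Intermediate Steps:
y = -265 (y = 2 - 1*267 = 2 - 267 = -265)
L(v) = -118/265 (L(v) = 118/(-265) = 118*(-1/265) = -118/265)
s(r) = (151 + r)/(2*r) (s(r) = (151 + r)/((2*r)) = (151 + r)*(1/(2*r)) = (151 + r)/(2*r))
L(-115)/s(G) = -118*208/(151 + 104)/265 = -118/(265*((1/2)*(1/104)*255)) = -118/(265*255/208) = -118/265*208/255 = -24544/67575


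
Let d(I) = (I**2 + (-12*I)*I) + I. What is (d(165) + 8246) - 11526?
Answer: -302590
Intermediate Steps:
d(I) = I - 11*I**2 (d(I) = (I**2 - 12*I**2) + I = -11*I**2 + I = I - 11*I**2)
(d(165) + 8246) - 11526 = (165*(1 - 11*165) + 8246) - 11526 = (165*(1 - 1815) + 8246) - 11526 = (165*(-1814) + 8246) - 11526 = (-299310 + 8246) - 11526 = -291064 - 11526 = -302590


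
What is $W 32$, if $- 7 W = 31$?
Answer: $- \frac{992}{7} \approx -141.71$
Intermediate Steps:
$W = - \frac{31}{7}$ ($W = \left(- \frac{1}{7}\right) 31 = - \frac{31}{7} \approx -4.4286$)
$W 32 = \left(- \frac{31}{7}\right) 32 = - \frac{992}{7}$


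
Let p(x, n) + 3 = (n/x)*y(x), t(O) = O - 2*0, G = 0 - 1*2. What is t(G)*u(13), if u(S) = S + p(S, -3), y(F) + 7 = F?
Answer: -224/13 ≈ -17.231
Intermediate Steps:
G = -2 (G = 0 - 2 = -2)
y(F) = -7 + F
t(O) = O (t(O) = O + 0 = O)
p(x, n) = -3 + n*(-7 + x)/x (p(x, n) = -3 + (n/x)*(-7 + x) = -3 + n*(-7 + x)/x)
u(S) = -6 + S + 21/S (u(S) = S + (-3 - 3 - 7*(-3)/S) = S + (-3 - 3 + 21/S) = S + (-6 + 21/S) = -6 + S + 21/S)
t(G)*u(13) = -2*(-6 + 13 + 21/13) = -2*112/13 = -224/13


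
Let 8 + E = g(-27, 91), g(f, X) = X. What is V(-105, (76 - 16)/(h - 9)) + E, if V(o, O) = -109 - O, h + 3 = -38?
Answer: -124/5 ≈ -24.800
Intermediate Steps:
h = -41 (h = -3 - 38 = -41)
E = 83 (E = -8 + 91 = 83)
V(-105, (76 - 16)/(h - 9)) + E = (-109 - (76 - 16)/(-41 - 9)) + 83 = (-109 - 60/(-50)) + 83 = (-109 - 60*(-1)/50) + 83 = (-109 - 1*(-6/5)) + 83 = (-109 + 6/5) + 83 = -539/5 + 83 = -124/5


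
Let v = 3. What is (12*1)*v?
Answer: 36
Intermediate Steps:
(12*1)*v = (12*1)*3 = 12*3 = 36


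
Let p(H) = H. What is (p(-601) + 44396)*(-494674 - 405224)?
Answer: -39411032910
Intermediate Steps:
(p(-601) + 44396)*(-494674 - 405224) = (-601 + 44396)*(-494674 - 405224) = 43795*(-899898) = -39411032910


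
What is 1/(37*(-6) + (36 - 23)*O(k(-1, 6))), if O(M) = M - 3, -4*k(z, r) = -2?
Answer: -2/509 ≈ -0.0039293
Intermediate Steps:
k(z, r) = 1/2 (k(z, r) = -1/4*(-2) = 1/2)
O(M) = -3 + M
1/(37*(-6) + (36 - 23)*O(k(-1, 6))) = 1/(37*(-6) + (36 - 23)*(-3 + 1/2)) = 1/(-222 + 13*(-5/2)) = 1/(-222 - 65/2) = 1/(-509/2) = -2/509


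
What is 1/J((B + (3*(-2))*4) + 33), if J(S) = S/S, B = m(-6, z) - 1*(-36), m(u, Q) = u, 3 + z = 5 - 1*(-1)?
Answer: 1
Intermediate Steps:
z = 3 (z = -3 + (5 - 1*(-1)) = -3 + (5 + 1) = -3 + 6 = 3)
B = 30 (B = -6 - 1*(-36) = -6 + 36 = 30)
J(S) = 1
1/J((B + (3*(-2))*4) + 33) = 1/1 = 1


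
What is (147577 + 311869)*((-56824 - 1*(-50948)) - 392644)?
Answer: -183098419920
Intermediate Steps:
(147577 + 311869)*((-56824 - 1*(-50948)) - 392644) = 459446*((-56824 + 50948) - 392644) = 459446*(-5876 - 392644) = 459446*(-398520) = -183098419920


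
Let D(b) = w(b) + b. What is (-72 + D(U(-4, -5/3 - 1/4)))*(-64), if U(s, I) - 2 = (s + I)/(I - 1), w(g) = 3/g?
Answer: 7077632/1645 ≈ 4302.5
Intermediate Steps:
U(s, I) = 2 + (I + s)/(-1 + I) (U(s, I) = 2 + (s + I)/(I - 1) = 2 + (I + s)/(-1 + I))
D(b) = b + 3/b (D(b) = 3/b + b = b + 3/b)
(-72 + D(U(-4, -5/3 - 1/4)))*(-64) = (-72 + ((-2 - 4 + 3*(-5/3 - 1/4))/(-1 + (-5/3 - 1/4)) + 3/(((-2 - 4 + 3*(-5/3 - 1/4))/(-1 + (-5/3 - 1/4))))))*(-64) = (-72 + ((-2 - 4 + 3*(-5*⅓ - 1*¼))/(-1 + (-5*⅓ - 1*¼)) + 3/(((-2 - 4 + 3*(-5*⅓ - 1*¼))/(-1 + (-5*⅓ - 1*¼))))))*(-64) = (-72 + ((-2 - 4 + 3*(-5/3 - ¼))/(-1 + (-5/3 - ¼)) + 3/(((-2 - 4 + 3*(-5/3 - ¼))/(-1 + (-5/3 - ¼))))))*(-64) = (-72 + ((-2 - 4 + 3*(-23/12))/(-1 - 23/12) + 3/(((-2 - 4 + 3*(-23/12))/(-1 - 23/12)))))*(-64) = (-72 + ((-2 - 4 - 23/4)/(-35/12) + 3/(((-2 - 4 - 23/4)/(-35/12)))))*(-64) = (-72 + (-12/35*(-47/4) + 3/((-12/35*(-47/4)))))*(-64) = (-72 + (141/35 + 3/(141/35)))*(-64) = (-72 + (141/35 + 3*(35/141)))*(-64) = (-72 + (141/35 + 35/47))*(-64) = (-72 + 7852/1645)*(-64) = -110588/1645*(-64) = 7077632/1645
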